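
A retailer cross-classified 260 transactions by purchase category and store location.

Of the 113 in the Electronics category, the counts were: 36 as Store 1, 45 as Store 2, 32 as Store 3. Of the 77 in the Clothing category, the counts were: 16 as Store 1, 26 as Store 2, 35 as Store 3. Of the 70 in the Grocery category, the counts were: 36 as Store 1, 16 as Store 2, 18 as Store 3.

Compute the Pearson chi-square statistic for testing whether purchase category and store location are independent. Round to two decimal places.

Row totals: 113, 77, 70. Column totals: 88, 87, 85. Grand total N = 260.
Expected counts (row total × column total / N):
  Electronics, Store 1: 113×88/260 = 38.246
  Electronics, Store 2: 113×87/260 = 37.812
  Electronics, Store 3: 113×85/260 = 36.942
  Clothing, Store 1: 77×88/260 = 26.062
  Clothing, Store 2: 77×87/260 = 25.765
  Clothing, Store 3: 77×85/260 = 25.173
  Grocery, Store 1: 70×88/260 = 23.692
  Grocery, Store 2: 70×87/260 = 23.423
  Grocery, Store 3: 70×85/260 = 22.885
Contributions (O − E)²/E:
  (36 − 38.246)²/38.246 = 0.1319
  (45 − 37.812)²/37.812 = 1.3664
  (32 − 36.942)²/36.942 = 0.6611
  (16 − 26.062)²/26.062 = 3.8847
  (26 − 25.765)²/25.765 = 0.0021
  (35 − 25.173)²/25.173 = 3.8363
  (36 − 23.692)²/23.692 = 6.3940
  (16 − 23.423)²/23.423 = 2.3524
  (18 − 22.885)²/22.885 = 1.0427
χ² = 0.1319 + 1.3664 + 0.6611 + 3.8847 + 0.0021 + 3.8363 + 6.3940 + 2.3524 + 1.0427 = 19.67

19.67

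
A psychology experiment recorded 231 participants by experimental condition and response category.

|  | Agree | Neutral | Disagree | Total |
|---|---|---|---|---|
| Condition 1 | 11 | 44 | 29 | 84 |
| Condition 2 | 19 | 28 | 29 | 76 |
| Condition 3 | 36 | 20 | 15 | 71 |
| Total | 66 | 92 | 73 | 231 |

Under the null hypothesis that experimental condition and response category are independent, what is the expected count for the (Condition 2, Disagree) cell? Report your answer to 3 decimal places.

Row total (Condition 2) = 76; column total (Disagree) = 73; grand total N = 231.
Expected count = (row total × column total) / N = 76 × 73 / 231 = 24.017.

24.017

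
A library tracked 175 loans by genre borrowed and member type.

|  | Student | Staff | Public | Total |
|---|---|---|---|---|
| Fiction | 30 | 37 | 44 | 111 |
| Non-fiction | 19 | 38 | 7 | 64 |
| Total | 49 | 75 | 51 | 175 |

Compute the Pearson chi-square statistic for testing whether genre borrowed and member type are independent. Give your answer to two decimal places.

18.00

Grand total N = 175.
Expected counts (row total × column total / N):
  Fiction, Student: 111×49/175 = 31.080
  Fiction, Staff: 111×75/175 = 47.571
  Fiction, Public: 111×51/175 = 32.349
  Non-fiction, Student: 64×49/175 = 17.920
  Non-fiction, Staff: 64×75/175 = 27.429
  Non-fiction, Public: 64×51/175 = 18.651
Contributions (O − E)²/E:
  (30 − 31.080)²/31.080 = 0.0375
  (37 − 47.571)²/47.571 = 2.3490
  (44 − 32.349)²/32.349 = 4.1963
  (19 − 17.920)²/17.920 = 0.0651
  (38 − 27.429)²/27.429 = 4.0740
  (7 − 18.651)²/18.651 = 7.2782
χ² = 0.0375 + 2.3490 + 4.1963 + 0.0651 + 4.0740 + 7.2782 = 18.00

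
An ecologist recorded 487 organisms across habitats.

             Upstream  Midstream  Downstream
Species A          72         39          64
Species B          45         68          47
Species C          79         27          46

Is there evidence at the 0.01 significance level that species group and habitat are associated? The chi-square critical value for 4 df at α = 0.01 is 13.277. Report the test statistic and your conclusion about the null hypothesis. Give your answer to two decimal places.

32.73; reject H₀

Row totals: 175, 160, 152. Column totals: 196, 134, 157. Grand total N = 487.
Expected counts (row total × column total / N):
  Species A, Upstream: 175×196/487 = 70.431
  Species A, Midstream: 175×134/487 = 48.152
  Species A, Downstream: 175×157/487 = 56.417
  Species B, Upstream: 160×196/487 = 64.394
  Species B, Midstream: 160×134/487 = 44.025
  Species B, Downstream: 160×157/487 = 51.581
  Species C, Upstream: 152×196/487 = 61.175
  Species C, Midstream: 152×134/487 = 41.823
  Species C, Downstream: 152×157/487 = 49.002
Contributions (O − E)²/E:
  (72 − 70.431)²/70.431 = 0.0350
  (39 − 48.152)²/48.152 = 1.7395
  (64 − 56.417)²/56.417 = 1.0192
  (45 − 64.394)²/64.394 = 5.8410
  (68 − 44.025)²/44.025 = 13.0562
  (47 − 51.581)²/51.581 = 0.4068
  (79 − 61.175)²/61.175 = 5.1938
  (27 − 41.823)²/41.823 = 5.2536
  (46 − 49.002)²/49.002 = 0.1839
χ² = 0.0350 + 1.7395 + 1.0192 + 5.8410 + 13.0562 + 0.4068 + 5.1938 + 5.2536 + 0.1839 = 32.73
df = (3−1)(3−1) = 4. Since 32.73 > 13.277, reject the null hypothesis of independence at α = 0.01.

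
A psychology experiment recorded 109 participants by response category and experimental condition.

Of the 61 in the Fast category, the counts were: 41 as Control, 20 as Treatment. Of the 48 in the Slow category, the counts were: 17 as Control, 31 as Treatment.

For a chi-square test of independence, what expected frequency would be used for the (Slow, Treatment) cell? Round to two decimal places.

22.46

Row total (Slow) = 48; column total (Treatment) = 51; grand total N = 109.
Expected count = (row total × column total) / N = 48 × 51 / 109 = 22.46.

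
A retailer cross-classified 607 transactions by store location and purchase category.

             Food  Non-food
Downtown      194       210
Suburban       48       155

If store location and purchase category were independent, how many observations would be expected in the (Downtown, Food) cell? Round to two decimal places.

161.07

Row total (Downtown) = 404; column total (Food) = 242; grand total N = 607.
Expected count = (row total × column total) / N = 404 × 242 / 607 = 161.07.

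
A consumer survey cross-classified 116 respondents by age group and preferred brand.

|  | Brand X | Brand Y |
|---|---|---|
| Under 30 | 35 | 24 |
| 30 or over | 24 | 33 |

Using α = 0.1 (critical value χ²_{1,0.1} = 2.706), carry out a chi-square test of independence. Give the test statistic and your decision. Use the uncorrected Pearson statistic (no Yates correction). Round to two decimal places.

Row totals: 59, 57. Column totals: 59, 57. Grand total N = 116.
Expected counts (row total × column total / N):
  Under 30, Brand X: 59×59/116 = 30.009
  Under 30, Brand Y: 59×57/116 = 28.991
  30 or over, Brand X: 57×59/116 = 28.991
  30 or over, Brand Y: 57×57/116 = 28.009
Contributions (O − E)²/E:
  (35 − 30.009)²/30.009 = 0.8301
  (24 − 28.991)²/28.991 = 0.8592
  (24 − 28.991)²/28.991 = 0.8592
  (33 − 28.009)²/28.009 = 0.8894
χ² = 0.8301 + 0.8592 + 0.8592 + 0.8894 = 3.44
df = (2−1)(2−1) = 1. Since 3.44 > 2.706, reject the null hypothesis of independence at α = 0.1.

3.44; reject H₀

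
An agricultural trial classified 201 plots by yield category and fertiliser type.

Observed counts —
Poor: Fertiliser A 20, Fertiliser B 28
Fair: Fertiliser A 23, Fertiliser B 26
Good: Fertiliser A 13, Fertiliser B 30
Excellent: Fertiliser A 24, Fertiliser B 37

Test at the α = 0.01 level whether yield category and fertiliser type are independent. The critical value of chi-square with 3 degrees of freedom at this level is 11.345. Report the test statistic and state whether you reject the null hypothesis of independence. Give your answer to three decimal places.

Row totals: 48, 49, 43, 61. Column totals: 80, 121. Grand total N = 201.
Expected counts (row total × column total / N):
  Poor, Fertiliser A: 48×80/201 = 19.1045
  Poor, Fertiliser B: 48×121/201 = 28.8955
  Fair, Fertiliser A: 49×80/201 = 19.5025
  Fair, Fertiliser B: 49×121/201 = 29.4975
  Good, Fertiliser A: 43×80/201 = 17.1144
  Good, Fertiliser B: 43×121/201 = 25.8856
  Excellent, Fertiliser A: 61×80/201 = 24.2786
  Excellent, Fertiliser B: 61×121/201 = 36.7214
Contributions (O − E)²/E:
  (20 − 19.1045)²/19.1045 = 0.0420
  (28 − 28.8955)²/28.8955 = 0.0278
  (23 − 19.5025)²/19.5025 = 0.6272
  (26 − 29.4975)²/29.4975 = 0.4147
  (13 − 17.1144)²/17.1144 = 0.9891
  (30 − 25.8856)²/25.8856 = 0.6540
  (24 − 24.2786)²/24.2786 = 0.0032
  (37 − 36.7214)²/36.7214 = 0.0021
χ² = 0.0420 + 0.0278 + 0.6272 + 0.4147 + 0.9891 + 0.6540 + 0.0032 + 0.0021 = 2.760
df = (4−1)(2−1) = 3. Since 2.760 < 11.345, fail to reject the null hypothesis of independence at α = 0.01.

2.760; fail to reject H₀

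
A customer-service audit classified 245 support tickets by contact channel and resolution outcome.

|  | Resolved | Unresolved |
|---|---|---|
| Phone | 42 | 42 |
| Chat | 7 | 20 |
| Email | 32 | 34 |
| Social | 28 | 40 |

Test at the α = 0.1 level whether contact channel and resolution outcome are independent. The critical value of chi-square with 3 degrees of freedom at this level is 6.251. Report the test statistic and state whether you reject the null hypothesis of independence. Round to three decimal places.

5.529; fail to reject H₀

Row totals: 84, 27, 66, 68. Column totals: 109, 136. Grand total N = 245.
Expected counts (row total × column total / N):
  Phone, Resolved: 84×109/245 = 37.3714
  Phone, Unresolved: 84×136/245 = 46.6286
  Chat, Resolved: 27×109/245 = 12.0122
  Chat, Unresolved: 27×136/245 = 14.9878
  Email, Resolved: 66×109/245 = 29.3633
  Email, Unresolved: 66×136/245 = 36.6367
  Social, Resolved: 68×109/245 = 30.2531
  Social, Unresolved: 68×136/245 = 37.7469
Contributions (O − E)²/E:
  (42 − 37.3714)²/37.3714 = 0.5733
  (42 − 46.6286)²/46.6286 = 0.4595
  (7 − 12.0122)²/12.0122 = 2.0914
  (20 − 14.9878)²/14.9878 = 1.6762
  (32 − 29.3633)²/29.3633 = 0.2368
  (34 − 36.6367)²/36.6367 = 0.1898
  (28 − 30.2531)²/30.2531 = 0.1678
  (40 − 37.7469)²/37.7469 = 0.1345
χ² = 0.5733 + 0.4595 + 2.0914 + 1.6762 + 0.2368 + 0.1898 + 0.1678 + 0.1345 = 5.529
df = (4−1)(2−1) = 3. Since 5.529 < 6.251, fail to reject the null hypothesis of independence at α = 0.1.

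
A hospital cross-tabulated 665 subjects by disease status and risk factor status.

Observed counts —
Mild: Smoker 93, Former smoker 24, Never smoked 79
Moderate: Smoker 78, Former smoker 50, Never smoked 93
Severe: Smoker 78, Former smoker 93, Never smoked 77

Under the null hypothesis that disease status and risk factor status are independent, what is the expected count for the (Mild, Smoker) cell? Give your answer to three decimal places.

73.389

Row total (Mild) = 196; column total (Smoker) = 249; grand total N = 665.
Expected count = (row total × column total) / N = 196 × 249 / 665 = 73.389.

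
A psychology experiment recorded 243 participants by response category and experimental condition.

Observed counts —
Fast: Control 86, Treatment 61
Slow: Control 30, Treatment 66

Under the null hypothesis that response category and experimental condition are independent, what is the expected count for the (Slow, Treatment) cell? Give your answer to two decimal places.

Row total (Slow) = 96; column total (Treatment) = 127; grand total N = 243.
Expected count = (row total × column total) / N = 96 × 127 / 243 = 50.17.

50.17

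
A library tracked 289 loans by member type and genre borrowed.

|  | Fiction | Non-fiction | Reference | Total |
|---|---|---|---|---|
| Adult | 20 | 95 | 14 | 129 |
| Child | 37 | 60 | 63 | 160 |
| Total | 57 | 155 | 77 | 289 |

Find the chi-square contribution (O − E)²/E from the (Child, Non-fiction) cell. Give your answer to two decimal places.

7.76

Row total (Child) = 160; column total (Non-fiction) = 155; N = 289.
Expected count E = 160 × 155 / 289 = 85.8131.
Contribution = (O − E)²/E = (60 − 85.8131)² / 85.8131 = 7.76.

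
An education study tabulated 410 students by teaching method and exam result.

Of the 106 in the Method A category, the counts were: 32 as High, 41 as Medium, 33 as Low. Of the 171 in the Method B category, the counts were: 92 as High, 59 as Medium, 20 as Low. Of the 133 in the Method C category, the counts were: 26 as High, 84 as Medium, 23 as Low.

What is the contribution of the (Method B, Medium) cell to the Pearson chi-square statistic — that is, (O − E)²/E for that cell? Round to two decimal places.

Row total (Method B) = 171; column total (Medium) = 184; N = 410.
Expected count E = 171 × 184 / 410 = 76.741.
Contribution = (O − E)²/E = (59 − 76.741)² / 76.741 = 4.10.

4.10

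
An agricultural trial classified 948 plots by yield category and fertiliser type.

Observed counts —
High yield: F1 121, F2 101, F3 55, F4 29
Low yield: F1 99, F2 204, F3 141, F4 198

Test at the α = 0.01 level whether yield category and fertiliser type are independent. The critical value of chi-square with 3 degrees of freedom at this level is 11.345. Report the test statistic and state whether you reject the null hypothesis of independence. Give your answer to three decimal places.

Row totals: 306, 642. Column totals: 220, 305, 196, 227. Grand total N = 948.
Expected counts (row total × column total / N):
  High yield, F1: 306×220/948 = 71.0127
  High yield, F2: 306×305/948 = 98.4494
  High yield, F3: 306×196/948 = 63.2658
  High yield, F4: 306×227/948 = 73.2722
  Low yield, F1: 642×220/948 = 148.9873
  Low yield, F2: 642×305/948 = 206.5506
  Low yield, F3: 642×196/948 = 132.7342
  Low yield, F4: 642×227/948 = 153.7278
Contributions (O − E)²/E:
  (121 − 71.0127)²/71.0127 = 35.1871
  (101 − 98.4494)²/98.4494 = 0.0661
  (55 − 63.2658)²/63.2658 = 1.0799
  (29 − 73.2722)²/73.2722 = 26.7500
  (99 − 148.9873)²/148.9873 = 16.7714
  (204 − 206.5506)²/206.5506 = 0.0315
  (141 − 132.7342)²/132.7342 = 0.5147
  (198 − 153.7278)²/153.7278 = 12.7500
χ² = 35.1871 + 0.0661 + 1.0799 + 26.7500 + 16.7714 + 0.0315 + 0.5147 + 12.7500 = 93.151
df = (2−1)(4−1) = 3. Since 93.151 > 11.345, reject the null hypothesis of independence at α = 0.01.

93.151; reject H₀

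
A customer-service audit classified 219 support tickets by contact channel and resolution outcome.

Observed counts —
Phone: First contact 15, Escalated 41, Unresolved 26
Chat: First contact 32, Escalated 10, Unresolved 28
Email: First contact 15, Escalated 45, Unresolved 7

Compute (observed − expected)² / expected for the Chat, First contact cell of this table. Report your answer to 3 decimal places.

Row total (Chat) = 70; column total (First contact) = 62; N = 219.
Expected count E = 70 × 62 / 219 = 19.8174.
Contribution = (O − E)²/E = (32 − 19.8174)² / 19.8174 = 7.489.

7.489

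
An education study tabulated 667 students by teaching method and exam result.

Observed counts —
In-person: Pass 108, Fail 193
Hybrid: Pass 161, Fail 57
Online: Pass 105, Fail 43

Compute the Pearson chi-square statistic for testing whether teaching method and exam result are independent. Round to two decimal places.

91.10

Row totals: 301, 218, 148. Column totals: 374, 293. Grand total N = 667.
Expected counts (row total × column total / N):
  In-person, Pass: 301×374/667 = 168.777
  In-person, Fail: 301×293/667 = 132.223
  Hybrid, Pass: 218×374/667 = 122.237
  Hybrid, Fail: 218×293/667 = 95.763
  Online, Pass: 148×374/667 = 82.987
  Online, Fail: 148×293/667 = 65.013
Contributions (O − E)²/E:
  (108 − 168.777)²/168.777 = 21.8859
  (193 − 132.223)²/132.223 = 27.9365
  (161 − 122.237)²/122.237 = 12.2923
  (57 − 95.763)²/95.763 = 15.6905
  (105 − 82.987)²/82.987 = 5.8391
  (43 − 65.013)²/65.013 = 7.4535
χ² = 21.8859 + 27.9365 + 12.2923 + 15.6905 + 5.8391 + 7.4535 = 91.10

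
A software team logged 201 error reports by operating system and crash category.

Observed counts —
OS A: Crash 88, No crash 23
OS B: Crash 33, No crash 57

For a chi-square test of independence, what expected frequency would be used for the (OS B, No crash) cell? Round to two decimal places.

35.82

Row total (OS B) = 90; column total (No crash) = 80; grand total N = 201.
Expected count = (row total × column total) / N = 90 × 80 / 201 = 35.82.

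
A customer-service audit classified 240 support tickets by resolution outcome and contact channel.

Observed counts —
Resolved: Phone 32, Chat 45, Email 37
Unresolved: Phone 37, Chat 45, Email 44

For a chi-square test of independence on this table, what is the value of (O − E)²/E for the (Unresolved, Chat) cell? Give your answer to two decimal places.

0.11

Row total (Unresolved) = 126; column total (Chat) = 90; N = 240.
Expected count E = 126 × 90 / 240 = 47.250.
Contribution = (O − E)²/E = (45 − 47.250)² / 47.250 = 0.11.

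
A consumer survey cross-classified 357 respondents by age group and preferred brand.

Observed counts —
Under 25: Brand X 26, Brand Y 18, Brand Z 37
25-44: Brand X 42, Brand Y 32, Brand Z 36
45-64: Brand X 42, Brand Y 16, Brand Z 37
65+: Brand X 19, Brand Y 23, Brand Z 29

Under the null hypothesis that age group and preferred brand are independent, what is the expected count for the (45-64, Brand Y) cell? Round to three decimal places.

23.683

Row total (45-64) = 95; column total (Brand Y) = 89; grand total N = 357.
Expected count = (row total × column total) / N = 95 × 89 / 357 = 23.683.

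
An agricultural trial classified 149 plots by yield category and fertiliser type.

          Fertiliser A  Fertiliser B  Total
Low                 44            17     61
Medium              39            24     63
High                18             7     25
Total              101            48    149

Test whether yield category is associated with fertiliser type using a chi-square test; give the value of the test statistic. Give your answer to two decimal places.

Grand total N = 149.
Expected counts (row total × column total / N):
  Low, Fertiliser A: 61×101/149 = 41.349
  Low, Fertiliser B: 61×48/149 = 19.651
  Medium, Fertiliser A: 63×101/149 = 42.705
  Medium, Fertiliser B: 63×48/149 = 20.295
  High, Fertiliser A: 25×101/149 = 16.946
  High, Fertiliser B: 25×48/149 = 8.054
Contributions (O − E)²/E:
  (44 − 41.349)²/41.349 = 0.1700
  (17 − 19.651)²/19.651 = 0.3576
  (39 − 42.705)²/42.705 = 0.3214
  (24 − 20.295)²/20.295 = 0.6764
  (18 − 16.946)²/16.946 = 0.0656
  (7 − 8.054)²/8.054 = 0.1379
χ² = 0.1700 + 0.3576 + 0.3214 + 0.6764 + 0.0656 + 0.1379 = 1.73

1.73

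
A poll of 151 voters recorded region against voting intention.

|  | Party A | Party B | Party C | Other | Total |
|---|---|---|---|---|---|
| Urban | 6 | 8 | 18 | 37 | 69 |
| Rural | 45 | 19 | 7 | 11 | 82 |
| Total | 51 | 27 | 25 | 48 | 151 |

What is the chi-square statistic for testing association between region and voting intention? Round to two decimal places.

Grand total N = 151.
Expected counts (row total × column total / N):
  Urban, Party A: 69×51/151 = 23.305
  Urban, Party B: 69×27/151 = 12.338
  Urban, Party C: 69×25/151 = 11.424
  Urban, Other: 69×48/151 = 21.934
  Rural, Party A: 82×51/151 = 27.695
  Rural, Party B: 82×27/151 = 14.662
  Rural, Party C: 82×25/151 = 13.576
  Rural, Other: 82×48/151 = 26.066
Contributions (O − E)²/E:
  (6 − 23.305)²/23.305 = 12.8497
  (8 − 12.338)²/12.338 = 1.5252
  (18 − 11.424)²/11.424 = 3.7853
  (37 − 21.934)²/21.934 = 10.3485
  (45 − 27.695)²/27.695 = 10.8129
  (19 − 14.662)²/14.662 = 1.2835
  (7 − 13.576)²/13.576 = 3.1853
  (11 − 26.066)²/26.066 = 8.7081
χ² = 12.8497 + 1.5252 + 3.7853 + 10.3485 + 10.8129 + 1.2835 + 3.1853 + 8.7081 = 52.50

52.50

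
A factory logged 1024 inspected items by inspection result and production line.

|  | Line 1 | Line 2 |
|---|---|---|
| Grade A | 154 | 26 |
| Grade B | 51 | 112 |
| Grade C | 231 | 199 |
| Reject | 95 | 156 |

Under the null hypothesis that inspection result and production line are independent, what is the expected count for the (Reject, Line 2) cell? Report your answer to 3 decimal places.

Row total (Reject) = 251; column total (Line 2) = 493; grand total N = 1024.
Expected count = (row total × column total) / N = 251 × 493 / 1024 = 120.843.

120.843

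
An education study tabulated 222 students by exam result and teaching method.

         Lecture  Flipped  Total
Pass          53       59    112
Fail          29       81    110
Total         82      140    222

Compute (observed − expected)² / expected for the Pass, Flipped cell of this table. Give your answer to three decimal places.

1.915

Row total (Pass) = 112; column total (Flipped) = 140; N = 222.
Expected count E = 112 × 140 / 222 = 70.6306.
Contribution = (O − E)²/E = (59 − 70.6306)² / 70.6306 = 1.915.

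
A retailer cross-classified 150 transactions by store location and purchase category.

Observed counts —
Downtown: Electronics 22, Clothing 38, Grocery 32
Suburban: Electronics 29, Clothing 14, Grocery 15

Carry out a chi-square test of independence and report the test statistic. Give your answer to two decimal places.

11.05

Row totals: 92, 58. Column totals: 51, 52, 47. Grand total N = 150.
Expected counts (row total × column total / N):
  Downtown, Electronics: 92×51/150 = 31.280
  Downtown, Clothing: 92×52/150 = 31.893
  Downtown, Grocery: 92×47/150 = 28.827
  Suburban, Electronics: 58×51/150 = 19.720
  Suburban, Clothing: 58×52/150 = 20.107
  Suburban, Grocery: 58×47/150 = 18.173
Contributions (O − E)²/E:
  (22 − 31.280)²/31.280 = 2.7531
  (38 − 31.893)²/31.893 = 1.1694
  (32 − 28.827)²/28.827 = 0.3493
  (29 − 19.720)²/19.720 = 4.3671
  (14 − 20.107)²/20.107 = 1.8548
  (15 − 18.173)²/18.173 = 0.5540
χ² = 2.7531 + 1.1694 + 0.3493 + 4.3671 + 1.8548 + 0.5540 = 11.05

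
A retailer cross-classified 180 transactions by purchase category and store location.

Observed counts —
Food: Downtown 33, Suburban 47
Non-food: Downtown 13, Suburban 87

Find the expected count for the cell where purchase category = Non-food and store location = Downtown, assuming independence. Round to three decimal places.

Row total (Non-food) = 100; column total (Downtown) = 46; grand total N = 180.
Expected count = (row total × column total) / N = 100 × 46 / 180 = 25.556.

25.556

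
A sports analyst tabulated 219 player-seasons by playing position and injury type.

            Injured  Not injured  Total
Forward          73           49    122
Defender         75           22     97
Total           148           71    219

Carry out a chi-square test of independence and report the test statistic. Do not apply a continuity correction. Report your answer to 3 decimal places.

7.539

Grand total N = 219.
Expected counts (row total × column total / N):
  Forward, Injured: 122×148/219 = 82.4475
  Forward, Not injured: 122×71/219 = 39.5525
  Defender, Injured: 97×148/219 = 65.5525
  Defender, Not injured: 97×71/219 = 31.4475
Contributions (O − E)²/E:
  (73 − 82.4475)²/82.4475 = 1.0826
  (49 − 39.5525)²/39.5525 = 2.2566
  (75 − 65.5525)²/65.5525 = 1.3616
  (22 − 31.4475)²/31.4475 = 2.8382
χ² = 1.0826 + 2.2566 + 1.3616 + 2.8382 = 7.539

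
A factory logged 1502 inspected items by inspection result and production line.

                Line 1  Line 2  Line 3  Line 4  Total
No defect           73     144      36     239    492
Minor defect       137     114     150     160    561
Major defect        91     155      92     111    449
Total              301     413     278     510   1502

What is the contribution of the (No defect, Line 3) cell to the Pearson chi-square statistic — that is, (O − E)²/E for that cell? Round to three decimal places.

33.295

Row total (No defect) = 492; column total (Line 3) = 278; N = 1502.
Expected count E = 492 × 278 / 1502 = 91.06258.
Contribution = (O − E)²/E = (36 − 91.06258)² / 91.06258 = 33.295.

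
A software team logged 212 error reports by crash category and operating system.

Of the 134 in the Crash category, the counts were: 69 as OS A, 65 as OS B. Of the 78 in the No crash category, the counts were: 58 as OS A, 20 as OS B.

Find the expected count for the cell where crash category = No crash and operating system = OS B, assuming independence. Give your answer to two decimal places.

Row total (No crash) = 78; column total (OS B) = 85; grand total N = 212.
Expected count = (row total × column total) / N = 78 × 85 / 212 = 31.27.

31.27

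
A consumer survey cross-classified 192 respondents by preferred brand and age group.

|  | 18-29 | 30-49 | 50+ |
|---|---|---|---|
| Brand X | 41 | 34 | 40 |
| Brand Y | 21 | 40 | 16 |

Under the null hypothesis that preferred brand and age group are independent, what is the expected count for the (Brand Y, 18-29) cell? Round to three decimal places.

24.865

Row total (Brand Y) = 77; column total (18-29) = 62; grand total N = 192.
Expected count = (row total × column total) / N = 77 × 62 / 192 = 24.865.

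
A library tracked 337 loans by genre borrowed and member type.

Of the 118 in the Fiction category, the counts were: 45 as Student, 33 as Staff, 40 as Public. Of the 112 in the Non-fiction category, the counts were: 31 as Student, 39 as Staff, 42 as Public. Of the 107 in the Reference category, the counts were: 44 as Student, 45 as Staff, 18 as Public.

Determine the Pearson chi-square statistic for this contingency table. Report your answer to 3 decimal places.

15.289

Row totals: 118, 112, 107. Column totals: 120, 117, 100. Grand total N = 337.
Expected counts (row total × column total / N):
  Fiction, Student: 118×120/337 = 42.01780
  Fiction, Staff: 118×117/337 = 40.96736
  Fiction, Public: 118×100/337 = 35.01484
  Non-fiction, Student: 112×120/337 = 39.88131
  Non-fiction, Staff: 112×117/337 = 38.88427
  Non-fiction, Public: 112×100/337 = 33.23442
  Reference, Student: 107×120/337 = 38.10089
  Reference, Staff: 107×117/337 = 37.14837
  Reference, Public: 107×100/337 = 31.75074
Contributions (O − E)²/E:
  (45 − 42.01780)²/42.01780 = 0.2117
  (33 − 40.96736)²/40.96736 = 1.5495
  (40 − 35.01484)²/35.01484 = 0.7098
  (31 − 39.88131)²/39.88131 = 1.9778
  (39 − 38.88427)²/38.88427 = 0.0003
  (42 − 33.23442)²/33.23442 = 2.3119
  (44 − 38.10089)²/38.10089 = 0.9134
  (45 − 37.14837)²/37.14837 = 1.6595
  (18 − 31.75074)²/31.75074 = 5.9552
χ² = 0.2117 + 1.5495 + 0.7098 + 1.9778 + 0.0003 + 2.3119 + 0.9134 + 1.6595 + 5.9552 = 15.289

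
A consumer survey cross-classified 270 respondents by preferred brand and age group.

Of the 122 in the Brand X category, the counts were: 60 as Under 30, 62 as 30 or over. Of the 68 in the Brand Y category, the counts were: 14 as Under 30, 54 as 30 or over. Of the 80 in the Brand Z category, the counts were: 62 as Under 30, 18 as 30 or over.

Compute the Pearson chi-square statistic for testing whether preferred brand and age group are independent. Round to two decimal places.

47.75

Row totals: 122, 68, 80. Column totals: 136, 134. Grand total N = 270.
Expected counts (row total × column total / N):
  Brand X, Under 30: 122×136/270 = 61.452
  Brand X, 30 or over: 122×134/270 = 60.548
  Brand Y, Under 30: 68×136/270 = 34.252
  Brand Y, 30 or over: 68×134/270 = 33.748
  Brand Z, Under 30: 80×136/270 = 40.296
  Brand Z, 30 or over: 80×134/270 = 39.704
Contributions (O − E)²/E:
  (60 − 61.452)²/61.452 = 0.0343
  (62 − 60.548)²/60.548 = 0.0348
  (14 − 34.252)²/34.252 = 11.9743
  (54 − 33.748)²/33.748 = 12.1531
  (62 − 40.296)²/40.296 = 11.6901
  (18 − 39.704)²/39.704 = 11.8644
χ² = 0.0343 + 0.0348 + 11.9743 + 12.1531 + 11.6901 + 11.8644 = 47.75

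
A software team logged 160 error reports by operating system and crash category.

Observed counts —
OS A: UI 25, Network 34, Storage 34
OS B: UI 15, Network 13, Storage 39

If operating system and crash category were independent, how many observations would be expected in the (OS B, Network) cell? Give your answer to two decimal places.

19.68

Row total (OS B) = 67; column total (Network) = 47; grand total N = 160.
Expected count = (row total × column total) / N = 67 × 47 / 160 = 19.68.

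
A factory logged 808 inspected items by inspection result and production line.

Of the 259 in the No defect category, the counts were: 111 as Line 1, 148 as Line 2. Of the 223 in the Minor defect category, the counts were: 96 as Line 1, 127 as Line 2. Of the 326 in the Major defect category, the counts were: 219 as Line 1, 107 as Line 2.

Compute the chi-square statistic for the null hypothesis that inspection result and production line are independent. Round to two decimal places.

Row totals: 259, 223, 326. Column totals: 426, 382. Grand total N = 808.
Expected counts (row total × column total / N):
  No defect, Line 1: 259×426/808 = 136.552
  No defect, Line 2: 259×382/808 = 122.448
  Minor defect, Line 1: 223×426/808 = 117.572
  Minor defect, Line 2: 223×382/808 = 105.428
  Major defect, Line 1: 326×426/808 = 171.876
  Major defect, Line 2: 326×382/808 = 154.124
Contributions (O − E)²/E:
  (111 − 136.552)²/136.552 = 4.7814
  (148 − 122.448)²/122.448 = 5.3321
  (96 − 117.572)²/117.572 = 3.9580
  (127 − 105.428)²/105.428 = 4.4139
  (219 − 171.876)²/171.876 = 12.9202
  (107 − 154.124)²/154.124 = 14.4083
χ² = 4.7814 + 5.3321 + 3.9580 + 4.4139 + 12.9202 + 14.4083 = 45.81

45.81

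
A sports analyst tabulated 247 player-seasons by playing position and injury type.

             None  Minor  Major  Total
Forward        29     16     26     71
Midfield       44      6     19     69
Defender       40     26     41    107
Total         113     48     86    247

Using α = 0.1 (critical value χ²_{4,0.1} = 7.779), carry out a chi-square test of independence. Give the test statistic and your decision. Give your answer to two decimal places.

Grand total N = 247.
Expected counts (row total × column total / N):
  Forward, None: 71×113/247 = 32.482
  Forward, Minor: 71×48/247 = 13.798
  Forward, Major: 71×86/247 = 24.721
  Midfield, None: 69×113/247 = 31.567
  Midfield, Minor: 69×48/247 = 13.409
  Midfield, Major: 69×86/247 = 24.024
  Defender, None: 107×113/247 = 48.951
  Defender, Minor: 107×48/247 = 20.794
  Defender, Major: 107×86/247 = 37.255
Contributions (O − E)²/E:
  (29 − 32.482)²/32.482 = 0.3733
  (16 − 13.798)²/13.798 = 0.3514
  (26 − 24.721)²/24.721 = 0.0662
  (44 − 31.567)²/31.567 = 4.8969
  (6 − 13.409)²/13.409 = 4.0938
  (19 − 24.024)²/24.024 = 1.0506
  (40 − 48.951)²/48.951 = 1.6367
  (26 − 20.794)²/20.794 = 1.3034
  (41 − 37.255)²/37.255 = 0.3765
χ² = 0.3733 + 0.3514 + 0.0662 + 4.8969 + 4.0938 + 1.0506 + 1.6367 + 1.3034 + 0.3765 = 14.15
df = (3−1)(3−1) = 4. Since 14.15 > 7.779, reject the null hypothesis of independence at α = 0.1.

14.15; reject H₀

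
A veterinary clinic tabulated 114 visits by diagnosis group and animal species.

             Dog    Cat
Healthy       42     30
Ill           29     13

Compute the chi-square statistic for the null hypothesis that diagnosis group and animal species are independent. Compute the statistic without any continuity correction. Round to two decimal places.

Row totals: 72, 42. Column totals: 71, 43. Grand total N = 114.
Expected counts (row total × column total / N):
  Healthy, Dog: 72×71/114 = 44.842
  Healthy, Cat: 72×43/114 = 27.158
  Ill, Dog: 42×71/114 = 26.158
  Ill, Cat: 42×43/114 = 15.842
Contributions (O − E)²/E:
  (42 − 44.842)²/44.842 = 0.1801
  (30 − 27.158)²/27.158 = 0.2974
  (29 − 26.158)²/26.158 = 0.3088
  (13 − 15.842)²/15.842 = 0.5098
χ² = 0.1801 + 0.2974 + 0.3088 + 0.5098 = 1.30

1.30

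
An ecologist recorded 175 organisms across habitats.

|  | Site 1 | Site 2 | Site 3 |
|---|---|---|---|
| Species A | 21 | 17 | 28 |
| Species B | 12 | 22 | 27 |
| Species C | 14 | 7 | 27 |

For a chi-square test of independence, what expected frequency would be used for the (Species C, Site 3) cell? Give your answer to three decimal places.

22.491

Row total (Species C) = 48; column total (Site 3) = 82; grand total N = 175.
Expected count = (row total × column total) / N = 48 × 82 / 175 = 22.491.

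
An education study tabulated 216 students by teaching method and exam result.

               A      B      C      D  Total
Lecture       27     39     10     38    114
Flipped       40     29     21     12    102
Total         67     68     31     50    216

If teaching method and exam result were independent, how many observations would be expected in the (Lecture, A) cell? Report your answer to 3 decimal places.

Row total (Lecture) = 114; column total (A) = 67; grand total N = 216.
Expected count = (row total × column total) / N = 114 × 67 / 216 = 35.361.

35.361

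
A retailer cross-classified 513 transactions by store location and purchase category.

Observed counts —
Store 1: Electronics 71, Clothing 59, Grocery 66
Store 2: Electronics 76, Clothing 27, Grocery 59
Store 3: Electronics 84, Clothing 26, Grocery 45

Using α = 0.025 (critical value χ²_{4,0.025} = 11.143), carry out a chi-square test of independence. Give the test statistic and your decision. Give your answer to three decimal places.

Row totals: 196, 162, 155. Column totals: 231, 112, 170. Grand total N = 513.
Expected counts (row total × column total / N):
  Store 1, Electronics: 196×231/513 = 88.2573
  Store 1, Clothing: 196×112/513 = 42.7914
  Store 1, Grocery: 196×170/513 = 64.9513
  Store 2, Electronics: 162×231/513 = 72.9474
  Store 2, Clothing: 162×112/513 = 35.3684
  Store 2, Grocery: 162×170/513 = 53.6842
  Store 3, Electronics: 155×231/513 = 69.7953
  Store 3, Clothing: 155×112/513 = 33.8402
  Store 3, Grocery: 155×170/513 = 51.3645
Contributions (O − E)²/E:
  (71 − 88.2573)²/88.2573 = 3.3744
  (59 − 42.7914)²/42.7914 = 6.1395
  (66 − 64.9513)²/64.9513 = 0.0169
  (76 − 72.9474)²/72.9474 = 0.1277
  (27 − 35.3684)²/35.3684 = 1.9800
  (59 − 53.6842)²/53.6842 = 0.5264
  (84 − 69.7953)²/69.7953 = 2.8909
  (26 − 33.8402)²/33.8402 = 1.8164
  (45 − 51.3645)²/51.3645 = 0.7886
χ² = 3.3744 + 6.1395 + 0.0169 + 0.1277 + 1.9800 + 0.5264 + 2.8909 + 1.8164 + 0.7886 = 17.661
df = (3−1)(3−1) = 4. Since 17.661 > 11.143, reject the null hypothesis of independence at α = 0.025.

17.661; reject H₀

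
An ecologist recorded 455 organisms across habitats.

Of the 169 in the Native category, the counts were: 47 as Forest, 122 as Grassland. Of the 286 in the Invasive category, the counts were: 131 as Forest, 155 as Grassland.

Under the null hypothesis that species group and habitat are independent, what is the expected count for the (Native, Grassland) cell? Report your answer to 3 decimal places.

Row total (Native) = 169; column total (Grassland) = 277; grand total N = 455.
Expected count = (row total × column total) / N = 169 × 277 / 455 = 102.886.

102.886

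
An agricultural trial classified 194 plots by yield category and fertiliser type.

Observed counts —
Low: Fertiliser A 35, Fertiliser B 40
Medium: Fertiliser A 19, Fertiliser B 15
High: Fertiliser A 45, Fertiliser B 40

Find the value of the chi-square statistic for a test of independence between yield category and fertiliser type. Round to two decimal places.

Row totals: 75, 34, 85. Column totals: 99, 95. Grand total N = 194.
Expected counts (row total × column total / N):
  Low, Fertiliser A: 75×99/194 = 38.273
  Low, Fertiliser B: 75×95/194 = 36.727
  Medium, Fertiliser A: 34×99/194 = 17.351
  Medium, Fertiliser B: 34×95/194 = 16.649
  High, Fertiliser A: 85×99/194 = 43.376
  High, Fertiliser B: 85×95/194 = 41.624
Contributions (O − E)²/E:
  (35 − 38.273)²/38.273 = 0.2799
  (40 − 36.727)²/36.727 = 0.2917
  (19 − 17.351)²/17.351 = 0.1567
  (15 − 16.649)²/16.649 = 0.1633
  (45 − 43.376)²/43.376 = 0.0608
  (40 − 41.624)²/41.624 = 0.0634
χ² = 0.2799 + 0.2917 + 0.1567 + 0.1633 + 0.0608 + 0.0634 = 1.02

1.02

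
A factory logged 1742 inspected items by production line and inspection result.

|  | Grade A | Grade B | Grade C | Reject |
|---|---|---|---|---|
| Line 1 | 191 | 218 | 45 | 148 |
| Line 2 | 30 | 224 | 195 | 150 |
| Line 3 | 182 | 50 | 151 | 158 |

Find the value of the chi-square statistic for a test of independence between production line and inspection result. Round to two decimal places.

327.91

Row totals: 602, 599, 541. Column totals: 403, 492, 391, 456. Grand total N = 1742.
Expected counts (row total × column total / N):
  Line 1, Grade A: 602×403/1742 = 139.2687
  Line 1, Grade B: 602×492/1742 = 170.0253
  Line 1, Grade C: 602×391/1742 = 135.1217
  Line 1, Reject: 602×456/1742 = 157.5844
  Line 2, Grade A: 599×403/1742 = 138.5746
  Line 2, Grade B: 599×492/1742 = 169.1780
  Line 2, Grade C: 599×391/1742 = 134.4483
  Line 2, Reject: 599×456/1742 = 156.7991
  Line 3, Grade A: 541×403/1742 = 125.1567
  Line 3, Grade B: 541×492/1742 = 152.7968
  Line 3, Grade C: 541×391/1742 = 121.4300
  Line 3, Reject: 541×456/1742 = 141.6165
Contributions (O − E)²/E:
  (191 − 139.2687)²/139.2687 = 19.2156
  (218 − 170.0253)²/170.0253 = 13.5366
  (45 − 135.1217)²/135.1217 = 60.1082
  (148 − 157.5844)²/157.5844 = 0.5829
  (30 − 138.5746)²/138.5746 = 85.0693
  (224 − 169.1780)²/169.1780 = 17.7650
  (195 − 134.4483)²/134.4483 = 27.2708
  (150 − 156.7991)²/156.7991 = 0.2948
  (182 − 125.1567)²/125.1567 = 25.8169
  (50 − 152.7968)²/152.7968 = 69.1584
  (151 − 121.4300)²/121.4300 = 7.2007
  (158 − 141.6165)²/141.6165 = 1.8954
χ² = 19.2156 + 13.5366 + 60.1082 + 0.5829 + 85.0693 + 17.7650 + 27.2708 + 0.2948 + 25.8169 + 69.1584 + 7.2007 + 1.8954 = 327.91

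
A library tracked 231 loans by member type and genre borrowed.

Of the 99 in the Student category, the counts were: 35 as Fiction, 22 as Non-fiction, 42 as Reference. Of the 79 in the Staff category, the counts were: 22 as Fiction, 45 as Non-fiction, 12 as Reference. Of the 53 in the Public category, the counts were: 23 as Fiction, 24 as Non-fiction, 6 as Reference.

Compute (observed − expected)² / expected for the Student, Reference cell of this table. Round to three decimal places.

10.314

Row total (Student) = 99; column total (Reference) = 60; N = 231.
Expected count E = 99 × 60 / 231 = 25.7143.
Contribution = (O − E)²/E = (42 − 25.7143)² / 25.7143 = 10.314.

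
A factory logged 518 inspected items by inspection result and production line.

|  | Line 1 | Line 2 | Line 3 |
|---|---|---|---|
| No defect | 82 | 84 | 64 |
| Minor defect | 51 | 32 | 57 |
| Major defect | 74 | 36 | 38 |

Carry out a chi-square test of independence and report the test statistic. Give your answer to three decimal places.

18.965

Row totals: 230, 140, 148. Column totals: 207, 152, 159. Grand total N = 518.
Expected counts (row total × column total / N):
  No defect, Line 1: 230×207/518 = 91.9112
  No defect, Line 2: 230×152/518 = 67.4903
  No defect, Line 3: 230×159/518 = 70.5985
  Minor defect, Line 1: 140×207/518 = 55.9459
  Minor defect, Line 2: 140×152/518 = 41.0811
  Minor defect, Line 3: 140×159/518 = 42.9730
  Major defect, Line 1: 148×207/518 = 59.1429
  Major defect, Line 2: 148×152/518 = 43.4286
  Major defect, Line 3: 148×159/518 = 45.4286
Contributions (O − E)²/E:
  (82 − 91.9112)²/91.9112 = 1.0688
  (84 − 67.4903)²/67.4903 = 4.0387
  (64 − 70.5985)²/70.5985 = 0.6167
  (51 − 55.9459)²/55.9459 = 0.4372
  (32 − 41.0811)²/41.0811 = 2.0074
  (57 − 42.9730)²/42.9730 = 4.5786
  (74 − 59.1429)²/59.1429 = 3.7322
  (36 − 43.4286)²/43.4286 = 1.2707
  (38 − 45.4286)²/45.4286 = 1.2147
χ² = 1.0688 + 4.0387 + 0.6167 + 0.4372 + 2.0074 + 4.5786 + 3.7322 + 1.2707 + 1.2147 = 18.965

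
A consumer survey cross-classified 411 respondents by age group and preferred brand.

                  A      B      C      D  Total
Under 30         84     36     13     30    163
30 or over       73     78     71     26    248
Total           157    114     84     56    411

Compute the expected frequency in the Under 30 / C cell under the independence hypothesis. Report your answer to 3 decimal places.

33.314

Row total (Under 30) = 163; column total (C) = 84; grand total N = 411.
Expected count = (row total × column total) / N = 163 × 84 / 411 = 33.314.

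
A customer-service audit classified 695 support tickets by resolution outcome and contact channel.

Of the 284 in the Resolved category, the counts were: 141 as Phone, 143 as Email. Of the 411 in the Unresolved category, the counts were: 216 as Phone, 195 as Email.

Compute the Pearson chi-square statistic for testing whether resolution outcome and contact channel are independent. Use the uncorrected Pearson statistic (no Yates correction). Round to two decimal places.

0.57

Row totals: 284, 411. Column totals: 357, 338. Grand total N = 695.
Expected counts (row total × column total / N):
  Resolved, Phone: 284×357/695 = 145.882
  Resolved, Email: 284×338/695 = 138.118
  Unresolved, Phone: 411×357/695 = 211.118
  Unresolved, Email: 411×338/695 = 199.882
Contributions (O − E)²/E:
  (141 − 145.882)²/145.882 = 0.1634
  (143 − 138.118)²/138.118 = 0.1726
  (216 − 211.118)²/211.118 = 0.1129
  (195 − 199.882)²/199.882 = 0.1192
χ² = 0.1634 + 0.1726 + 0.1129 + 0.1192 = 0.57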